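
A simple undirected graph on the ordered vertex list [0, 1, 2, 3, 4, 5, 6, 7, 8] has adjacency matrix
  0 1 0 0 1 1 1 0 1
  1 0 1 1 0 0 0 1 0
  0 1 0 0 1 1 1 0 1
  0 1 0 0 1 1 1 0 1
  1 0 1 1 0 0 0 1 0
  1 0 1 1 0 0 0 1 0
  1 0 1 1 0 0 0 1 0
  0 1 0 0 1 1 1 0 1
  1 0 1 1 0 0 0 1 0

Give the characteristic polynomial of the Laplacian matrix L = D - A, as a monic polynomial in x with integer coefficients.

x^9 - 40x^8 + 690x^7 - 6720x^6 + 40485x^5 - 154704x^4 + 366560x^3 - 492800x^2 + 288000x

Each diagonal entry of L is the vertex degree and each off-diagonal entry is -1 where an edge is present, 0 otherwise; in the order [0, 1, 2, 3, 4, 5, 6, 7, 8] the diagonal is [5, 4, 5, 5, 4, 4, 4, 5, 4]. The eigenvalues of L are [0, 4, 4, 4, 4, 5, 5, 5, 9]; the characteristic polynomial is the product of (x - lambda_i), which multiplies out to x^9 - 40x^8 + 690x^7 - 6720x^6 + 40485x^5 - 154704x^4 + 366560x^3 - 492800x^2 + 288000x. The coefficient of x^8 equals -trace(L) = -40, matching the sum of degrees. The largest eigenvalue, 9, is at most the vertex count 9. The eigenvalues sum to 40, which equals trace(L) = 2|E|.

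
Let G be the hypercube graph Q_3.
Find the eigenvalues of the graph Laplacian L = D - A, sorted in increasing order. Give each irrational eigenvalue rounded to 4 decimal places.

[0, 2, 2, 2, 4, 4, 4, 6]

The graph has 8 vertices and degree multiset [3, 3, 3, 3, 3, 3, 3, 3]; D is the diagonal matrix of degrees and L = D - A. Diagonalising L (or applying a numerical eigensolver to the 8x8 matrix) gives the spectrum above. The eigenvalues sum to 24, which equals trace(L) = 2|E|.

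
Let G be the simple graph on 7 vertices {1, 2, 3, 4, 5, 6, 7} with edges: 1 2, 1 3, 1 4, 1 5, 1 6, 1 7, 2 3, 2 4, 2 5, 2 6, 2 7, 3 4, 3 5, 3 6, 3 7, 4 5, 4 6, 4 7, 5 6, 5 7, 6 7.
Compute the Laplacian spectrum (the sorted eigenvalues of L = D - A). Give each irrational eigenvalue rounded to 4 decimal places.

[0, 7, 7, 7, 7, 7, 7]

Reading degrees in the order [1, 2, 3, 4, 5, 6, 7] gives [6, 6, 6, 6, 6, 6, 6]; set D = diag(6, 6, 6, 6, 6, 6, 6) and form L = D - A. The multiplicity of 0 as a Laplacian eigenvalue equals the number of connected components. The single zero eigenvalue shows the graph is connected. There is one zero in the spectrum, matching the 1 component.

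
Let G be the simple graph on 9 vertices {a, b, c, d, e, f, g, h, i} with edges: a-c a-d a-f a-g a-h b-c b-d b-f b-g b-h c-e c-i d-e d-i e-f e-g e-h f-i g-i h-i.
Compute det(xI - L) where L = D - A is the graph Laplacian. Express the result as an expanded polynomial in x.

x^9 - 40x^8 + 690x^7 - 6720x^6 + 40485x^5 - 154704x^4 + 366560x^3 - 492800x^2 + 288000x

With the vertex order [a, b, c, d, e, f, g, h, i], the degrees are [5, 5, 4, 4, 5, 4, 4, 4, 5], giving D = diag(5, 5, 4, 4, 5, 4, 4, 4, 5) and L = D - A. L has integer entries, so p(x) = det(xI - L) has integer coefficients. Expanding the determinant yields x^9 - 40x^8 + 690x^7 - 6720x^6 + 40485x^5 - 154704x^4 + 366560x^3 - 492800x^2 + 288000x. The constant term is 0 because L is singular (the all-ones vector lies in its kernel). There is one zero in the spectrum, matching the 1 component. The largest eigenvalue, 9, is at most the vertex count 9.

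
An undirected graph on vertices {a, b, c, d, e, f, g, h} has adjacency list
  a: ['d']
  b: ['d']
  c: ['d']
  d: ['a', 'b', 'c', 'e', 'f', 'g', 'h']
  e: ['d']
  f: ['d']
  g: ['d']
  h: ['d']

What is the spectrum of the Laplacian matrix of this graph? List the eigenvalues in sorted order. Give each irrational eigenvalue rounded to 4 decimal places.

Reading degrees in the order [a, b, c, d, e, f, g, h] gives [1, 1, 1, 7, 1, 1, 1, 1]; set D = diag(1, 1, 1, 7, 1, 1, 1, 1) and form L = D - A. The multiplicity of 0 as a Laplacian eigenvalue equals the number of connected components. The single zero eigenvalue shows the graph is connected. There is one zero in the spectrum, matching the 1 component. The eigenvalues sum to 14, which equals trace(L) = 2|E|.

[0, 1, 1, 1, 1, 1, 1, 8]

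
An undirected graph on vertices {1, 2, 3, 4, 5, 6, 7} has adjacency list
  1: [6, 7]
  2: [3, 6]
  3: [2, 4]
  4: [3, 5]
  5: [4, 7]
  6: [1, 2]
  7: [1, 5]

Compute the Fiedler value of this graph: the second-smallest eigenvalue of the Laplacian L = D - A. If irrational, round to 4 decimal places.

0.7530

With the vertex order [1, 2, 3, 4, 5, 6, 7], the degrees are [2, 2, 2, 2, 2, 2, 2], giving D = diag(2, 2, 2, 2, 2, 2, 2) and L = D - A. The sorted Laplacian eigenvalues are [0, 0.7530, 0.7530, 2.4450, 2.4450, 3.8019, 3.8019]; the algebraic connectivity is the second entry, 0.7530. By the matrix-tree theorem the graph has (1/7) * product of the nonzero eigenvalues = 7 spanning trees.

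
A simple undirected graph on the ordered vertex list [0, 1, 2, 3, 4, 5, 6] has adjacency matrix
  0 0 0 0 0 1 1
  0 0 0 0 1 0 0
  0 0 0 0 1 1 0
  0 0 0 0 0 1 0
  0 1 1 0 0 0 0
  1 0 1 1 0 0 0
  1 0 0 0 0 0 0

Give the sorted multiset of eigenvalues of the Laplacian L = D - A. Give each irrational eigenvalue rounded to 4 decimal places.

[0, 0.2603, 0.6262, 1.4055, 2.2742, 3.0996, 4.3342]

Each diagonal entry of L is the vertex degree and each off-diagonal entry is -1 where an edge is present, 0 otherwise; in the order [0, 1, 2, 3, 4, 5, 6] the diagonal is [2, 1, 2, 1, 2, 3, 1]. Since every row of L sums to 0, the all-ones vector is in the kernel and 0 is an eigenvalue. By the matrix-tree theorem the graph has (1/7) * product of the nonzero eigenvalues = 1 spanning tree.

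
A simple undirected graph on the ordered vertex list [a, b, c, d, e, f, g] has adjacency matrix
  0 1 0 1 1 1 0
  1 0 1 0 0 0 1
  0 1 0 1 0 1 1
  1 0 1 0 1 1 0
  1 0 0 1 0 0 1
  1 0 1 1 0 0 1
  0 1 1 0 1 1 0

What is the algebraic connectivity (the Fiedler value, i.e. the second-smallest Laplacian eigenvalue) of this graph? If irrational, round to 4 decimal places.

Reading degrees in the order [a, b, c, d, e, f, g] gives [4, 3, 4, 4, 3, 4, 4]; set D = diag(4, 3, 4, 4, 3, 4, 4) and form L = D - A. The smallest Laplacian eigenvalue is always 0. The next one, lambda_2 = 2.4679, measures how hard the graph is to disconnect: larger values mean better connectivity. The largest eigenvalue, 6.2470, is at most the vertex count 7.

2.4679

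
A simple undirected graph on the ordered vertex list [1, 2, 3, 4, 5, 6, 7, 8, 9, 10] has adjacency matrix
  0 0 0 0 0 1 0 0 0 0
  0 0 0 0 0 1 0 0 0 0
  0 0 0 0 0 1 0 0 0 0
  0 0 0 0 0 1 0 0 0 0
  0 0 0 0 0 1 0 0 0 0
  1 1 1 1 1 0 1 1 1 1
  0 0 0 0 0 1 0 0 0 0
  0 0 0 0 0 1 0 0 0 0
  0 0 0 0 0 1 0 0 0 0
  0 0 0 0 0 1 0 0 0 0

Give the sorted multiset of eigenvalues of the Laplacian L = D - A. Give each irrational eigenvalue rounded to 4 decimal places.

Reading degrees in the order [1, 2, 3, 4, 5, 6, 7, 8, 9, 10] gives [1, 1, 1, 1, 1, 9, 1, 1, 1, 1]; set D = diag(1, 1, 1, 1, 1, 9, 1, 1, 1, 1) and form L = D - A. Diagonalising L (or applying a numerical eigensolver to the 10x10 matrix) gives the spectrum above. By the matrix-tree theorem the graph has (1/10) * product of the nonzero eigenvalues = 1 spanning tree.

[0, 1, 1, 1, 1, 1, 1, 1, 1, 10]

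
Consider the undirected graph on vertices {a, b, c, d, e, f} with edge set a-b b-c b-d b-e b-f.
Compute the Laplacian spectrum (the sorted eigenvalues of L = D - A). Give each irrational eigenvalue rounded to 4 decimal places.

Reading degrees in the order [a, b, c, d, e, f] gives [1, 5, 1, 1, 1, 1]; set D = diag(1, 5, 1, 1, 1, 1) and form L = D - A. Diagonalising L (or applying a numerical eigensolver to the 6x6 matrix) gives the spectrum above. The single zero eigenvalue shows the graph is connected. The largest eigenvalue, 6, is at most the vertex count 6.

[0, 1, 1, 1, 1, 6]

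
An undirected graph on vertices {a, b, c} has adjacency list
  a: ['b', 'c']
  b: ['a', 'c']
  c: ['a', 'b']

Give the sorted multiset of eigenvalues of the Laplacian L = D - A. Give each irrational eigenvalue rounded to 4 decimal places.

[0, 3, 3]

Reading degrees in the order [a, b, c] gives [2, 2, 2]; set D = diag(2, 2, 2) and form L = D - A. Diagonalising L (or applying a numerical eigensolver to the 3x3 matrix) gives the spectrum above. The eigenvalues sum to 6, which equals trace(L) = 2|E|. The largest eigenvalue, 3, is at most the vertex count 3.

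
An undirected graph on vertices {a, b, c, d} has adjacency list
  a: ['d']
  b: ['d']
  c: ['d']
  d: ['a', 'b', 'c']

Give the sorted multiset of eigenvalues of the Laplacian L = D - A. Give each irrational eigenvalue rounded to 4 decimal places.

With the vertex order [a, b, c, d], the degrees are [1, 1, 1, 3], giving D = diag(1, 1, 1, 3) and L = D - A. The multiplicity of 0 as a Laplacian eigenvalue equals the number of connected components. The single zero eigenvalue shows the graph is connected. By the matrix-tree theorem the graph has (1/4) * product of the nonzero eigenvalues = 1 spanning tree.

[0, 1, 1, 4]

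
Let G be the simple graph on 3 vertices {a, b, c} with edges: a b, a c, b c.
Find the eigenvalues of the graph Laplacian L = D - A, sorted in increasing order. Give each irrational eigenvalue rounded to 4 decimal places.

[0, 3, 3]

With the vertex order [a, b, c], the degrees are [2, 2, 2], giving D = diag(2, 2, 2) and L = D - A. L is symmetric positive semidefinite, so every eigenvalue is real and nonnegative. The single zero eigenvalue shows the graph is connected. The eigenvalues sum to 6, which equals trace(L) = 2|E|.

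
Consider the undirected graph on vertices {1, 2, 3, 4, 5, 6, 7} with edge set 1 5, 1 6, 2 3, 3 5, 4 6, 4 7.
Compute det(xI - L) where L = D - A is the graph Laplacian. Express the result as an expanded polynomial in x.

With the vertex order [1, 2, 3, 4, 5, 6, 7], the degrees are [2, 1, 2, 2, 2, 2, 1], giving D = diag(2, 1, 2, 2, 2, 2, 1) and L = D - A. Computing det(xI - L) by cofactor expansion (or equivalently via sum-over-permutations) gives x^7 - 12x^6 + 55x^5 - 120x^4 + 126x^3 - 56x^2 + 7x. Since p(0) = det(-L) = 0, x divides p(x). The largest eigenvalue, 3.8019, is at most the vertex count 7. The eigenvalues sum to 12, which equals trace(L) = 2|E|.

x^7 - 12x^6 + 55x^5 - 120x^4 + 126x^3 - 56x^2 + 7x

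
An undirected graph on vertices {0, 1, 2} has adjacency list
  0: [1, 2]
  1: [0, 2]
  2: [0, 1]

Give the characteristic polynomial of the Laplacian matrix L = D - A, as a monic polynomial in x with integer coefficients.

With the vertex order [0, 1, 2], the degrees are [2, 2, 2], giving D = diag(2, 2, 2) and L = D - A. The eigenvalues of L are [0, 3, 3]; the characteristic polynomial is the product of (x - lambda_i), which multiplies out to x^3 - 6x^2 + 9x. Since p(0) = det(-L) = 0, x divides p(x). The eigenvalues sum to 6, which equals trace(L) = 2|E|.

x^3 - 6x^2 + 9x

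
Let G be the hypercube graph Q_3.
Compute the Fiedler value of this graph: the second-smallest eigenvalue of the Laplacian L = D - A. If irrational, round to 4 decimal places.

2

The graph has 8 vertices and degree multiset [3, 3, 3, 3, 3, 3, 3, 3]; D is the diagonal matrix of degrees and L = D - A. The sorted Laplacian eigenvalues are [0, 2, 2, 2, 4, 4, 4, 6]; the algebraic connectivity is the second entry, 2. The eigenvalues sum to 24, which equals trace(L) = 2|E|.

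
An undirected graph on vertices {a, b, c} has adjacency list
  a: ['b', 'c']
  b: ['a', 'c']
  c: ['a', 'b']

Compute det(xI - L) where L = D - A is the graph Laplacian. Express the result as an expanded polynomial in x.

x^3 - 6x^2 + 9x

With the vertex order [a, b, c], the degrees are [2, 2, 2], giving D = diag(2, 2, 2) and L = D - A. The eigenvalues of L are [0, 3, 3]; the characteristic polynomial is the product of (x - lambda_i), which multiplies out to x^3 - 6x^2 + 9x. Since p(0) = det(-L) = 0, x divides p(x). There is one zero in the spectrum, matching the 1 component.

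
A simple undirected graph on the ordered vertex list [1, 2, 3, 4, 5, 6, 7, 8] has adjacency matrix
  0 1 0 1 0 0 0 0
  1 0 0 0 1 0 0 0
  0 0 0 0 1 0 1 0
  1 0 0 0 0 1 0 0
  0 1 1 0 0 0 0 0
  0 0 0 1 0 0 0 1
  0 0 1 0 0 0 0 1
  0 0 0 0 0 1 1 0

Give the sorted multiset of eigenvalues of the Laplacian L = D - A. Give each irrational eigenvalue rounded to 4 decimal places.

[0, 0.5858, 0.5858, 2, 2, 3.4142, 3.4142, 4]

With the vertex order [1, 2, 3, 4, 5, 6, 7, 8], the degrees are [2, 2, 2, 2, 2, 2, 2, 2], giving D = diag(2, 2, 2, 2, 2, 2, 2, 2) and L = D - A. Diagonalising L (or applying a numerical eigensolver to the 8x8 matrix) gives the spectrum above. The eigenvalues sum to 16, which equals trace(L) = 2|E|.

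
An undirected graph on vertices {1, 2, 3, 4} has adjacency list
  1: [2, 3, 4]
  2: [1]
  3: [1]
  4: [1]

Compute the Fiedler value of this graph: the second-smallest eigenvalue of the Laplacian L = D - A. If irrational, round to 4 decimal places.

Each diagonal entry of L is the vertex degree and each off-diagonal entry is -1 where an edge is present, 0 otherwise; in the order [1, 2, 3, 4] the diagonal is [3, 1, 1, 1]. The sorted Laplacian eigenvalues are [0, 1, 1, 4]; the algebraic connectivity is the second entry, 1. By the matrix-tree theorem the graph has (1/4) * product of the nonzero eigenvalues = 1 spanning tree. There is one zero in the spectrum, matching the 1 component.

1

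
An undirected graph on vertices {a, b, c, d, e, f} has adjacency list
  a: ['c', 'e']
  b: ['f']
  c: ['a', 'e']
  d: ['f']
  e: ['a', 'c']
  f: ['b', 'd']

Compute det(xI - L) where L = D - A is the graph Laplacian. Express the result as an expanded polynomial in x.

Reading degrees in the order [a, b, c, d, e, f] gives [2, 1, 2, 1, 2, 2]; set D = diag(2, 1, 2, 1, 2, 2) and form L = D - A. L has integer entries, so p(x) = det(xI - L) has integer coefficients. Expanding the determinant yields x^6 - 10x^5 + 36x^4 - 54x^3 + 27x^2. The constant term is 0 because L is singular (the all-ones vector lies in its kernel). The eigenvalues sum to 10, which equals trace(L) = 2|E|.

x^6 - 10x^5 + 36x^4 - 54x^3 + 27x^2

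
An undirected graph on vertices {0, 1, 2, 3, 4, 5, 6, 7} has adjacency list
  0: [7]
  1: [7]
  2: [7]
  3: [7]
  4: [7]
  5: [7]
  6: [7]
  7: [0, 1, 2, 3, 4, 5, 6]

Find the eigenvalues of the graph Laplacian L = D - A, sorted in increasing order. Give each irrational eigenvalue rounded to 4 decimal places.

Each diagonal entry of L is the vertex degree and each off-diagonal entry is -1 where an edge is present, 0 otherwise; in the order [0, 1, 2, 3, 4, 5, 6, 7] the diagonal is [1, 1, 1, 1, 1, 1, 1, 7]. The multiplicity of 0 as a Laplacian eigenvalue equals the number of connected components. The single zero eigenvalue shows the graph is connected. By the matrix-tree theorem the graph has (1/8) * product of the nonzero eigenvalues = 1 spanning tree.

[0, 1, 1, 1, 1, 1, 1, 8]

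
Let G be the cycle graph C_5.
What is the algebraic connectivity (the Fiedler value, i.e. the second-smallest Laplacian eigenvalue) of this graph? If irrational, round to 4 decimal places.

1.3820

The graph has 5 vertices and degree multiset [2, 2, 2, 2, 2]; D is the diagonal matrix of degrees and L = D - A. Computing the eigenvalues of L and sorting gives [0, 1.3820, 1.3820, 3.6180, 3.6180]. The Fiedler value lambda_2 = 1.3820 is strictly positive, so the graph is connected. There is one zero in the spectrum, matching the 1 component.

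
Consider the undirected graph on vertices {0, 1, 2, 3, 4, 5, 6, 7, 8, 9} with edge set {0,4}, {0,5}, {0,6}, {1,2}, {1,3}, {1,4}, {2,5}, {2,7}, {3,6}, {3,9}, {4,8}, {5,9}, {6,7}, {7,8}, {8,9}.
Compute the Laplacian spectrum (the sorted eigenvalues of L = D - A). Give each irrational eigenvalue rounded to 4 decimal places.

[0, 2, 2, 2, 2, 2, 5, 5, 5, 5]

Reading degrees in the order [0, 1, 2, 3, 4, 5, 6, 7, 8, 9] gives [3, 3, 3, 3, 3, 3, 3, 3, 3, 3]; set D = diag(3, 3, 3, 3, 3, 3, 3, 3, 3, 3) and form L = D - A. Since every row of L sums to 0, the all-ones vector is in the kernel and 0 is an eigenvalue. The eigenvalues sum to 30, which equals trace(L) = 2|E|.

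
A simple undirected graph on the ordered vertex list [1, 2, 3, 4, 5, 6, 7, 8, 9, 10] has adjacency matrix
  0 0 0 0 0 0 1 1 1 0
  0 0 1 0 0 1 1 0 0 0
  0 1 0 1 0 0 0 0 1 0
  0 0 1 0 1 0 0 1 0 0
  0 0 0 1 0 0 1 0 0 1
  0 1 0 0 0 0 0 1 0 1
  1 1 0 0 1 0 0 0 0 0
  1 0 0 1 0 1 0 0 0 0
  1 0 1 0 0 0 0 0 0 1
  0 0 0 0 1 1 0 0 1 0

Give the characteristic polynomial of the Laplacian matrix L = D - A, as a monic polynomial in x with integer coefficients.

Reading degrees in the order [1, 2, 3, 4, 5, 6, 7, 8, 9, 10] gives [3, 3, 3, 3, 3, 3, 3, 3, 3, 3]; set D = diag(3, 3, 3, 3, 3, 3, 3, 3, 3, 3) and form L = D - A. Computing det(xI - L) by cofactor expansion (or equivalently via sum-over-permutations) gives x^10 - 30x^9 + 390x^8 - 2880x^7 + 13305x^6 - 39882x^5 + 77640x^4 - 94800x^3 + 66000x^2 - 20000x. The constant term is 0 because L is singular (the all-ones vector lies in its kernel). The largest eigenvalue, 5, is at most the vertex count 10.

x^10 - 30x^9 + 390x^8 - 2880x^7 + 13305x^6 - 39882x^5 + 77640x^4 - 94800x^3 + 66000x^2 - 20000x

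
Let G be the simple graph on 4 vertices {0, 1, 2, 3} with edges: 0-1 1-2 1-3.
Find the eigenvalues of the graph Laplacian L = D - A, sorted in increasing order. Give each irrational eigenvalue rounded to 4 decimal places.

[0, 1, 1, 4]

Reading degrees in the order [0, 1, 2, 3] gives [1, 3, 1, 1]; set D = diag(1, 3, 1, 1) and form L = D - A. The multiplicity of 0 as a Laplacian eigenvalue equals the number of connected components. By the matrix-tree theorem the graph has (1/4) * product of the nonzero eigenvalues = 1 spanning tree.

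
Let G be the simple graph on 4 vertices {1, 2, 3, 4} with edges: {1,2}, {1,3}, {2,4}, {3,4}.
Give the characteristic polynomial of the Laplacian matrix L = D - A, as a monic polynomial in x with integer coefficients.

Each diagonal entry of L is the vertex degree and each off-diagonal entry is -1 where an edge is present, 0 otherwise; in the order [1, 2, 3, 4] the diagonal is [2, 2, 2, 2]. Computing det(xI - L) by cofactor expansion (or equivalently via sum-over-permutations) gives x^4 - 8x^3 + 20x^2 - 16x. The coefficient of x^3 equals -trace(L) = -8, matching the sum of degrees.

x^4 - 8x^3 + 20x^2 - 16x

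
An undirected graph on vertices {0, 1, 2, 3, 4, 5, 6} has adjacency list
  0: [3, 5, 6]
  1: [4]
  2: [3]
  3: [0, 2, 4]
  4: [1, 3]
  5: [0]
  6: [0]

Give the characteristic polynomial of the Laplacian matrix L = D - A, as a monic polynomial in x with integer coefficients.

x^7 - 12x^6 + 53x^5 - 108x^4 + 105x^3 - 46x^2 + 7x

With the vertex order [0, 1, 2, 3, 4, 5, 6], the degrees are [3, 1, 1, 3, 2, 1, 1], giving D = diag(3, 1, 1, 3, 2, 1, 1) and L = D - A. L has integer entries, so p(x) = det(xI - L) has integer coefficients. Expanding the determinant yields x^7 - 12x^6 + 53x^5 - 108x^4 + 105x^3 - 46x^2 + 7x. The constant term is 0 because L is singular (the all-ones vector lies in its kernel). There is one zero in the spectrum, matching the 1 component. The largest eigenvalue, 4.6287, is at most the vertex count 7.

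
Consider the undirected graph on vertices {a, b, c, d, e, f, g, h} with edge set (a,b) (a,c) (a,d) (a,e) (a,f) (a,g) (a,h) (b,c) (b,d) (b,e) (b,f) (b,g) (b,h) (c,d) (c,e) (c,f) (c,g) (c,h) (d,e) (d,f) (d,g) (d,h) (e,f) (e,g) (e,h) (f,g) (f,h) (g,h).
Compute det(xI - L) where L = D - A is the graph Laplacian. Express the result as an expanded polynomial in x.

x^8 - 56x^7 + 1344x^6 - 17920x^5 + 143360x^4 - 688128x^3 + 1835008x^2 - 2097152x

Reading degrees in the order [a, b, c, d, e, f, g, h] gives [7, 7, 7, 7, 7, 7, 7, 7]; set D = diag(7, 7, 7, 7, 7, 7, 7, 7) and form L = D - A. L has integer entries, so p(x) = det(xI - L) has integer coefficients. Expanding the determinant yields x^8 - 56x^7 + 1344x^6 - 17920x^5 + 143360x^4 - 688128x^3 + 1835008x^2 - 2097152x. The coefficient of x^7 equals -trace(L) = -56, matching the sum of degrees. There is one zero in the spectrum, matching the 1 component.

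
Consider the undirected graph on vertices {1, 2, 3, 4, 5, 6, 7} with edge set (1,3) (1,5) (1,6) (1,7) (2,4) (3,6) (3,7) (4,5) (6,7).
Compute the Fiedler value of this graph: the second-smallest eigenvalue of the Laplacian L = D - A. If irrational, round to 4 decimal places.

Reading degrees in the order [1, 2, 3, 4, 5, 6, 7] gives [4, 1, 3, 2, 2, 3, 3]; set D = diag(4, 1, 3, 2, 2, 3, 3) and form L = D - A. The sorted Laplacian eigenvalues are [0, 0.2955, 1.4911, 3.1169, 4, 4, 5.0965]; the algebraic connectivity is the second entry, 0.2955. There is one zero in the spectrum, matching the 1 component.

0.2955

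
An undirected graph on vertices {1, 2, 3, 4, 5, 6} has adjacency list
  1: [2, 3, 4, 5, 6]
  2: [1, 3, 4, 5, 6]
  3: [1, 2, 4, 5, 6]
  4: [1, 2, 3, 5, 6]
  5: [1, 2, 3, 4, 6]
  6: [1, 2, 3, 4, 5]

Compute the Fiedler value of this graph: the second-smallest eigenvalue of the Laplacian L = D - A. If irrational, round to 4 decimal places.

6

With the vertex order [1, 2, 3, 4, 5, 6], the degrees are [5, 5, 5, 5, 5, 5], giving D = diag(5, 5, 5, 5, 5, 5) and L = D - A. The sorted Laplacian eigenvalues are [0, 6, 6, 6, 6, 6]; the algebraic connectivity is the second entry, 6. The largest eigenvalue, 6, is at most the vertex count 6.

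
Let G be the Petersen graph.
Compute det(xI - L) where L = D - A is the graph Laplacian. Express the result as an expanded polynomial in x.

x^10 - 30x^9 + 390x^8 - 2880x^7 + 13305x^6 - 39882x^5 + 77640x^4 - 94800x^3 + 66000x^2 - 20000x

The graph has 10 vertices and degree multiset [3, 3, 3, 3, 3, 3, 3, 3, 3, 3]; D is the diagonal matrix of degrees and L = D - A. L has integer entries, so p(x) = det(xI - L) has integer coefficients. Expanding the determinant yields x^10 - 30x^9 + 390x^8 - 2880x^7 + 13305x^6 - 39882x^5 + 77640x^4 - 94800x^3 + 66000x^2 - 20000x. Since p(0) = det(-L) = 0, x divides p(x). The eigenvalues sum to 30, which equals trace(L) = 2|E|.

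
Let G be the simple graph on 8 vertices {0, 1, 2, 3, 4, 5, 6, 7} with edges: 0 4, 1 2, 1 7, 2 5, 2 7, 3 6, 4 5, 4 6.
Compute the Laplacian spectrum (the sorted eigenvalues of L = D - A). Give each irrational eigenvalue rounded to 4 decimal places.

[0, 0.2137, 0.6177, 1.4977, 2.3537, 3, 3.8408, 4.4763]

Each diagonal entry of L is the vertex degree and each off-diagonal entry is -1 where an edge is present, 0 otherwise; in the order [0, 1, 2, 3, 4, 5, 6, 7] the diagonal is [1, 2, 3, 1, 3, 2, 2, 2]. Since every row of L sums to 0, the all-ones vector is in the kernel and 0 is an eigenvalue.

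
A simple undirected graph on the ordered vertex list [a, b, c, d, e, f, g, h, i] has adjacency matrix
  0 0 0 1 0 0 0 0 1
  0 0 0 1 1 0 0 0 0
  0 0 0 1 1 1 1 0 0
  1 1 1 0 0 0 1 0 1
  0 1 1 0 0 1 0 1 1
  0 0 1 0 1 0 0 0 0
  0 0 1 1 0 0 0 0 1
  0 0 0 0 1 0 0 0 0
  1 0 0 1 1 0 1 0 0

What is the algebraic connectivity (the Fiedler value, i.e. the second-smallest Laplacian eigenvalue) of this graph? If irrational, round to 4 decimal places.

Each diagonal entry of L is the vertex degree and each off-diagonal entry is -1 where an edge is present, 0 otherwise; in the order [a, b, c, d, e, f, g, h, i] the diagonal is [2, 2, 4, 5, 5, 2, 3, 1, 4]. The smallest Laplacian eigenvalue is always 0. The next one, lambda_2 = 0.8270, measures how hard the graph is to disconnect: larger values mean better connectivity. The largest eigenvalue, 6.9147, is at most the vertex count 9.

0.8270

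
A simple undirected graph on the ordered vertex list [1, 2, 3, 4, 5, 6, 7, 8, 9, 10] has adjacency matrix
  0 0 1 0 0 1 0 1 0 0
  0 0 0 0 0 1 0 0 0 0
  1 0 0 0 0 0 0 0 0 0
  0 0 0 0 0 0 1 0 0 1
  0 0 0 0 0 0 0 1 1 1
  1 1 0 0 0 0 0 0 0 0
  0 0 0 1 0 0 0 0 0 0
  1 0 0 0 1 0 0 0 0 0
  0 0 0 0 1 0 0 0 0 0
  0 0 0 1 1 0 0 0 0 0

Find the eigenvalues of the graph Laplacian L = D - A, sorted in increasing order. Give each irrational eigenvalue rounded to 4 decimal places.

[0, 0.1378, 0.4258, 0.6323, 1.3282, 1.5820, 2.3435, 3.0242, 3.9923, 4.5340]

With the vertex order [1, 2, 3, 4, 5, 6, 7, 8, 9, 10], the degrees are [3, 1, 1, 2, 3, 2, 1, 2, 1, 2], giving D = diag(3, 1, 1, 2, 3, 2, 1, 2, 1, 2) and L = D - A. Since every row of L sums to 0, the all-ones vector is in the kernel and 0 is an eigenvalue. The eigenvalues sum to 18, which equals trace(L) = 2|E|. There is one zero in the spectrum, matching the 1 component.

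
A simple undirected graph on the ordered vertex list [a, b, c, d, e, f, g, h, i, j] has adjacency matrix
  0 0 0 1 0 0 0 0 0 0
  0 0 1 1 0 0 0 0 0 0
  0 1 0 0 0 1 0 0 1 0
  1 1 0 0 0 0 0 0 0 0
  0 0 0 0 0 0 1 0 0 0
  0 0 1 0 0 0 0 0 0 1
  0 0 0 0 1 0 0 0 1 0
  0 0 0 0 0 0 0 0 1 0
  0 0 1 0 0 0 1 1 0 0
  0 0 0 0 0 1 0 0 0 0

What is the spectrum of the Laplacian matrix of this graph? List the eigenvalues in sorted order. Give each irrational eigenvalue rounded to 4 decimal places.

[0, 0.1859, 0.2989, 0.6329, 1.1826, 2, 2.3183, 3.0437, 3.5861, 4.7517]

With the vertex order [a, b, c, d, e, f, g, h, i, j], the degrees are [1, 2, 3, 2, 1, 2, 2, 1, 3, 1], giving D = diag(1, 2, 3, 2, 1, 2, 2, 1, 3, 1) and L = D - A. L is symmetric positive semidefinite, so every eigenvalue is real and nonnegative.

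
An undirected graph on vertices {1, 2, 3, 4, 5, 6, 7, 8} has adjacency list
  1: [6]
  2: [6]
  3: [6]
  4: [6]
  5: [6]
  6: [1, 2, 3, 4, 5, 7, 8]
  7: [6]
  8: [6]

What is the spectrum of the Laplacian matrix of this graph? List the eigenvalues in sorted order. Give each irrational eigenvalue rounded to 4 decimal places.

Reading degrees in the order [1, 2, 3, 4, 5, 6, 7, 8] gives [1, 1, 1, 1, 1, 7, 1, 1]; set D = diag(1, 1, 1, 1, 1, 7, 1, 1) and form L = D - A. Since every row of L sums to 0, the all-ones vector is in the kernel and 0 is an eigenvalue. There is one zero in the spectrum, matching the 1 component. The eigenvalues sum to 14, which equals trace(L) = 2|E|.

[0, 1, 1, 1, 1, 1, 1, 8]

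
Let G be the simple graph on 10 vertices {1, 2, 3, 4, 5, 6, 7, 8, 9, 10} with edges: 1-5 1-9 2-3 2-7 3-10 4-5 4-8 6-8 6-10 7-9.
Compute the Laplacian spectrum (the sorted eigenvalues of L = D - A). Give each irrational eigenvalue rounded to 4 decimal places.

[0, 0.3820, 0.3820, 1.3820, 1.3820, 2.6180, 2.6180, 3.6180, 3.6180, 4]

With the vertex order [1, 2, 3, 4, 5, 6, 7, 8, 9, 10], the degrees are [2, 2, 2, 2, 2, 2, 2, 2, 2, 2], giving D = diag(2, 2, 2, 2, 2, 2, 2, 2, 2, 2) and L = D - A. The multiplicity of 0 as a Laplacian eigenvalue equals the number of connected components. The single zero eigenvalue shows the graph is connected. The largest eigenvalue, 4, is at most the vertex count 10.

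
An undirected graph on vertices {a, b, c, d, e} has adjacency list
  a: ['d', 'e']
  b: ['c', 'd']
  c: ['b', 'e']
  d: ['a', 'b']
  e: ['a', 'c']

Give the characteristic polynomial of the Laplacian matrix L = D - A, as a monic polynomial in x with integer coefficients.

Reading degrees in the order [a, b, c, d, e] gives [2, 2, 2, 2, 2]; set D = diag(2, 2, 2, 2, 2) and form L = D - A. Computing det(xI - L) by cofactor expansion (or equivalently via sum-over-permutations) gives x^5 - 10x^4 + 35x^3 - 50x^2 + 25x. The constant term is 0 because L is singular (the all-ones vector lies in its kernel). The largest eigenvalue, 3.6180, is at most the vertex count 5.

x^5 - 10x^4 + 35x^3 - 50x^2 + 25x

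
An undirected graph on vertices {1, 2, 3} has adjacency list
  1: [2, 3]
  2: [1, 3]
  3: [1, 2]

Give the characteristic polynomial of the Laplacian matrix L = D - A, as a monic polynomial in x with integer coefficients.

x^3 - 6x^2 + 9x

Each diagonal entry of L is the vertex degree and each off-diagonal entry is -1 where an edge is present, 0 otherwise; in the order [1, 2, 3] the diagonal is [2, 2, 2]. L has integer entries, so p(x) = det(xI - L) has integer coefficients. Expanding the determinant yields x^3 - 6x^2 + 9x. The constant term is 0 because L is singular (the all-ones vector lies in its kernel). The eigenvalues sum to 6, which equals trace(L) = 2|E|.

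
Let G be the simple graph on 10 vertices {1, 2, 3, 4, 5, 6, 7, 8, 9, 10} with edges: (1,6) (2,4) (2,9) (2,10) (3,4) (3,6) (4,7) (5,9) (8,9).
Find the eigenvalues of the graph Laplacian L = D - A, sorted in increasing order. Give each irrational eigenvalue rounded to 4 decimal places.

[0, 0.1614, 0.4439, 0.6905, 1, 1.4077, 2.4604, 3.0833, 3.9006, 4.8522]

Each diagonal entry of L is the vertex degree and each off-diagonal entry is -1 where an edge is present, 0 otherwise; in the order [1, 2, 3, 4, 5, 6, 7, 8, 9, 10] the diagonal is [1, 3, 2, 3, 1, 2, 1, 1, 3, 1]. L is symmetric positive semidefinite, so every eigenvalue is real and nonnegative. The single zero eigenvalue shows the graph is connected. The eigenvalues sum to 18, which equals trace(L) = 2|E|.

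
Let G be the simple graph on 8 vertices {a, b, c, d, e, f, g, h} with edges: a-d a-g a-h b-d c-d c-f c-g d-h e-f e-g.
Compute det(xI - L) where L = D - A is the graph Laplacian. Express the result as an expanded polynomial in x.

x^8 - 20x^7 + 162x^6 - 684x^5 + 1610x^4 - 2084x^3 + 1347x^2 - 328x

With the vertex order [a, b, c, d, e, f, g, h], the degrees are [3, 1, 3, 4, 2, 2, 3, 2], giving D = diag(3, 1, 3, 4, 2, 2, 3, 2) and L = D - A. L has integer entries, so p(x) = det(xI - L) has integer coefficients. Expanding the determinant yields x^8 - 20x^7 + 162x^6 - 684x^5 + 1610x^4 - 2084x^3 + 1347x^2 - 328x. The coefficient of x^7 equals -trace(L) = -20, matching the sum of degrees. By the matrix-tree theorem the graph has (1/8) * product of the nonzero eigenvalues = 41 spanning trees.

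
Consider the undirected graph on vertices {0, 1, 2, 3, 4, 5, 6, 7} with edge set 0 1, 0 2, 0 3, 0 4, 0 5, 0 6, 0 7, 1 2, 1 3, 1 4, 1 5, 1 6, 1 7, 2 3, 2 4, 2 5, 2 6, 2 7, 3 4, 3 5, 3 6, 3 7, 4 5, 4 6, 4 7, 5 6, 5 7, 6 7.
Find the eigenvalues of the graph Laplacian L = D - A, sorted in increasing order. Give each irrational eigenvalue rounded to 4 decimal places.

[0, 8, 8, 8, 8, 8, 8, 8]

Each diagonal entry of L is the vertex degree and each off-diagonal entry is -1 where an edge is present, 0 otherwise; in the order [0, 1, 2, 3, 4, 5, 6, 7] the diagonal is [7, 7, 7, 7, 7, 7, 7, 7]. The multiplicity of 0 as a Laplacian eigenvalue equals the number of connected components. The single zero eigenvalue shows the graph is connected. By the matrix-tree theorem the graph has (1/8) * product of the nonzero eigenvalues = 262144 spanning trees.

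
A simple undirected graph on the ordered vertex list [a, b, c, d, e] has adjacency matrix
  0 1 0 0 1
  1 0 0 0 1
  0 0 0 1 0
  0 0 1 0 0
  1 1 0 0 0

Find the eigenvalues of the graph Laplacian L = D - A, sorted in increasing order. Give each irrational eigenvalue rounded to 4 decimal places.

[0, 0, 2, 3, 3]

Reading degrees in the order [a, b, c, d, e] gives [2, 2, 1, 1, 2]; set D = diag(2, 2, 1, 1, 2) and form L = D - A. The multiplicity of 0 as a Laplacian eigenvalue equals the number of connected components. The 2 zero eigenvalues correspond to the 2 connected components. The eigenvalues sum to 8, which equals trace(L) = 2|E|.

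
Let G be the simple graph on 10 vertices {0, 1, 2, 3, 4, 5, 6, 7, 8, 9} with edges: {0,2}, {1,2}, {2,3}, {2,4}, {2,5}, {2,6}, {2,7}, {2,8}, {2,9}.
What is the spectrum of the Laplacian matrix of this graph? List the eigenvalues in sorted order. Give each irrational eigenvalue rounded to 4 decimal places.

Reading degrees in the order [0, 1, 2, 3, 4, 5, 6, 7, 8, 9] gives [1, 1, 9, 1, 1, 1, 1, 1, 1, 1]; set D = diag(1, 1, 9, 1, 1, 1, 1, 1, 1, 1) and form L = D - A. Since every row of L sums to 0, the all-ones vector is in the kernel and 0 is an eigenvalue. The single zero eigenvalue shows the graph is connected. There is one zero in the spectrum, matching the 1 component. The eigenvalues sum to 18, which equals trace(L) = 2|E|.

[0, 1, 1, 1, 1, 1, 1, 1, 1, 10]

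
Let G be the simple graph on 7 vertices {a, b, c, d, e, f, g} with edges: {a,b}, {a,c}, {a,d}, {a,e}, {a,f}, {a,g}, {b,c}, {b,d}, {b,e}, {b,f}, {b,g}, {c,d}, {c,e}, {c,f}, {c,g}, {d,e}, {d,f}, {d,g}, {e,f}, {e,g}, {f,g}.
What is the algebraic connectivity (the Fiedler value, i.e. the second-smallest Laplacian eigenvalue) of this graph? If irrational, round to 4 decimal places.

Each diagonal entry of L is the vertex degree and each off-diagonal entry is -1 where an edge is present, 0 otherwise; in the order [a, b, c, d, e, f, g] the diagonal is [6, 6, 6, 6, 6, 6, 6]. The sorted Laplacian eigenvalues are [0, 7, 7, 7, 7, 7, 7]; the algebraic connectivity is the second entry, 7. The largest eigenvalue, 7, is at most the vertex count 7.

7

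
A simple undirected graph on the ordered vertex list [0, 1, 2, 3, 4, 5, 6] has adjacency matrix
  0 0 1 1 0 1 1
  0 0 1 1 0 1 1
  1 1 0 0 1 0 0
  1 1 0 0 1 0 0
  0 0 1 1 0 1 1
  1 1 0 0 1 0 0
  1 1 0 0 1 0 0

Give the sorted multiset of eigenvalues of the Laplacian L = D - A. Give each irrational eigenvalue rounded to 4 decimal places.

Reading degrees in the order [0, 1, 2, 3, 4, 5, 6] gives [4, 4, 3, 3, 4, 3, 3]; set D = diag(4, 4, 3, 3, 4, 3, 3) and form L = D - A. L is symmetric positive semidefinite, so every eigenvalue is real and nonnegative.

[0, 3, 3, 3, 4, 4, 7]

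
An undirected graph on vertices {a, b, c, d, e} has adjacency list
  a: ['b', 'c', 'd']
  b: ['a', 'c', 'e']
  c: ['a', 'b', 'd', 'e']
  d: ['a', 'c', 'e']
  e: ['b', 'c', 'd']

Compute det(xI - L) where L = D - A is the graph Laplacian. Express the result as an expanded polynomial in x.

Reading degrees in the order [a, b, c, d, e] gives [3, 3, 4, 3, 3]; set D = diag(3, 3, 4, 3, 3) and form L = D - A. Computing det(xI - L) by cofactor expansion (or equivalently via sum-over-permutations) gives x^5 - 16x^4 + 94x^3 - 240x^2 + 225x. Since p(0) = det(-L) = 0, x divides p(x). There is one zero in the spectrum, matching the 1 component.

x^5 - 16x^4 + 94x^3 - 240x^2 + 225x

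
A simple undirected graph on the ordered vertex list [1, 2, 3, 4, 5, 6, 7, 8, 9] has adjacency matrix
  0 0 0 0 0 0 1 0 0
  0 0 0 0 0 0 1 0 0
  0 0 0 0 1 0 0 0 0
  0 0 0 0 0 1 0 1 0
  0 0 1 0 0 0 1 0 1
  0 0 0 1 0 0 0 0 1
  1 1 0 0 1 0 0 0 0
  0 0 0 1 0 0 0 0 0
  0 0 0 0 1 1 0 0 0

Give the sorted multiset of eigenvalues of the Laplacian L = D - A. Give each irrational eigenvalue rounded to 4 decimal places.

[0, 0.1627, 0.5321, 1, 1, 2.0892, 3, 3.5723, 4.6437]

Each diagonal entry of L is the vertex degree and each off-diagonal entry is -1 where an edge is present, 0 otherwise; in the order [1, 2, 3, 4, 5, 6, 7, 8, 9] the diagonal is [1, 1, 1, 2, 3, 2, 3, 1, 2]. Diagonalising L (or applying a numerical eigensolver to the 9x9 matrix) gives the spectrum above. By the matrix-tree theorem the graph has (1/9) * product of the nonzero eigenvalues = 1 spanning tree. There is one zero in the spectrum, matching the 1 component.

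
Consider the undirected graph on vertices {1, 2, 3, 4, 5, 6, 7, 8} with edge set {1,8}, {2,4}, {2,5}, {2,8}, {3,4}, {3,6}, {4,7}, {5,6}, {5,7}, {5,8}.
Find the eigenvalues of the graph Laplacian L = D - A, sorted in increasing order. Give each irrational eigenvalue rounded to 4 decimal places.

[0, 0.5962, 1.3535, 2, 2.2854, 3.7146, 4.6465, 5.4038]

With the vertex order [1, 2, 3, 4, 5, 6, 7, 8], the degrees are [1, 3, 2, 3, 4, 2, 2, 3], giving D = diag(1, 3, 2, 3, 4, 2, 2, 3) and L = D - A. L is symmetric positive semidefinite, so every eigenvalue is real and nonnegative. The single zero eigenvalue shows the graph is connected.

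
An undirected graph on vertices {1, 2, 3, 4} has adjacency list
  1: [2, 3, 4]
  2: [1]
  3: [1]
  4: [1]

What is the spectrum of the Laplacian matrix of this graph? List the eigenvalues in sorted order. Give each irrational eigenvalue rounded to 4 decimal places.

[0, 1, 1, 4]

Each diagonal entry of L is the vertex degree and each off-diagonal entry is -1 where an edge is present, 0 otherwise; in the order [1, 2, 3, 4] the diagonal is [3, 1, 1, 1]. Diagonalising L (or applying a numerical eigensolver to the 4x4 matrix) gives the spectrum above.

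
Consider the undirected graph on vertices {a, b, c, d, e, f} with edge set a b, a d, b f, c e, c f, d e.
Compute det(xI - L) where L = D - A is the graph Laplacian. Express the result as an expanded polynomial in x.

x^6 - 12x^5 + 54x^4 - 112x^3 + 105x^2 - 36x

Reading degrees in the order [a, b, c, d, e, f] gives [2, 2, 2, 2, 2, 2]; set D = diag(2, 2, 2, 2, 2, 2) and form L = D - A. L has integer entries, so p(x) = det(xI - L) has integer coefficients. Expanding the determinant yields x^6 - 12x^5 + 54x^4 - 112x^3 + 105x^2 - 36x. Since p(0) = det(-L) = 0, x divides p(x). The eigenvalues sum to 12, which equals trace(L) = 2|E|. The largest eigenvalue, 4, is at most the vertex count 6.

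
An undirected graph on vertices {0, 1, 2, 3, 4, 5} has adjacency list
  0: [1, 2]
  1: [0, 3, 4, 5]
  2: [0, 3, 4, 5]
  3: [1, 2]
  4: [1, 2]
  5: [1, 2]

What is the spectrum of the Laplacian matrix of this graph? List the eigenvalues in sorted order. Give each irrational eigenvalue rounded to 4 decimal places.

With the vertex order [0, 1, 2, 3, 4, 5], the degrees are [2, 4, 4, 2, 2, 2], giving D = diag(2, 4, 4, 2, 2, 2) and L = D - A. L is symmetric positive semidefinite, so every eigenvalue is real and nonnegative. The single zero eigenvalue shows the graph is connected.

[0, 2, 2, 2, 4, 6]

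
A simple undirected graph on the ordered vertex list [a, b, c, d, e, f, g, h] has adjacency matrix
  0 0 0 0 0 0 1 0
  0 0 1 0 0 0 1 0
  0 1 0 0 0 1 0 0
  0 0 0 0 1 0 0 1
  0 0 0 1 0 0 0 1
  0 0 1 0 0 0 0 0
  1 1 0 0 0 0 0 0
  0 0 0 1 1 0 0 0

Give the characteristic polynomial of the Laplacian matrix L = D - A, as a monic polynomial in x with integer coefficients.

With the vertex order [a, b, c, d, e, f, g, h], the degrees are [1, 2, 2, 2, 2, 1, 2, 2], giving D = diag(1, 2, 2, 2, 2, 1, 2, 2) and L = D - A. Computing det(xI - L) by cofactor expansion (or equivalently via sum-over-permutations) gives x^8 - 14x^7 + 78x^6 - 218x^5 + 314x^4 - 210x^3 + 45x^2. The coefficient of x^7 equals -trace(L) = -14, matching the sum of degrees. The eigenvalues sum to 14, which equals trace(L) = 2|E|. There are 2 zeros in the spectrum, matching the 2 components.

x^8 - 14x^7 + 78x^6 - 218x^5 + 314x^4 - 210x^3 + 45x^2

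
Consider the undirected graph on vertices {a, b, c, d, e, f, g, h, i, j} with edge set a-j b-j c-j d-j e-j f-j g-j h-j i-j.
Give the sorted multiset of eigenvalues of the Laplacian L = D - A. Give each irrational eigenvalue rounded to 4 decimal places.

[0, 1, 1, 1, 1, 1, 1, 1, 1, 10]

With the vertex order [a, b, c, d, e, f, g, h, i, j], the degrees are [1, 1, 1, 1, 1, 1, 1, 1, 1, 9], giving D = diag(1, 1, 1, 1, 1, 1, 1, 1, 1, 9) and L = D - A. Since every row of L sums to 0, the all-ones vector is in the kernel and 0 is an eigenvalue. The eigenvalues sum to 18, which equals trace(L) = 2|E|.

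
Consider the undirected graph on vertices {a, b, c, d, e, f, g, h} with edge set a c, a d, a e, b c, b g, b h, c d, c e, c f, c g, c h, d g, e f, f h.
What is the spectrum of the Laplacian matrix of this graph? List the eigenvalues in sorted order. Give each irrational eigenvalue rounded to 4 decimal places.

[0, 1.7530, 1.7530, 3.4450, 3.4450, 4.8019, 4.8019, 8]

Each diagonal entry of L is the vertex degree and each off-diagonal entry is -1 where an edge is present, 0 otherwise; in the order [a, b, c, d, e, f, g, h] the diagonal is [3, 3, 7, 3, 3, 3, 3, 3]. Since every row of L sums to 0, the all-ones vector is in the kernel and 0 is an eigenvalue. The single zero eigenvalue shows the graph is connected. The eigenvalues sum to 28, which equals trace(L) = 2|E|. The largest eigenvalue, 8, is at most the vertex count 8.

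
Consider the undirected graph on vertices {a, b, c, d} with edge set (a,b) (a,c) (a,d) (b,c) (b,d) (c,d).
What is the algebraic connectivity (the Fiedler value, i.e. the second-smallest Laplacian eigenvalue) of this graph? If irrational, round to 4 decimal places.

4

With the vertex order [a, b, c, d], the degrees are [3, 3, 3, 3], giving D = diag(3, 3, 3, 3) and L = D - A. Computing the eigenvalues of L and sorting gives [0, 4, 4, 4]. The Fiedler value lambda_2 = 4 is strictly positive, so the graph is connected. There is one zero in the spectrum, matching the 1 component. By the matrix-tree theorem the graph has (1/4) * product of the nonzero eigenvalues = 16 spanning trees.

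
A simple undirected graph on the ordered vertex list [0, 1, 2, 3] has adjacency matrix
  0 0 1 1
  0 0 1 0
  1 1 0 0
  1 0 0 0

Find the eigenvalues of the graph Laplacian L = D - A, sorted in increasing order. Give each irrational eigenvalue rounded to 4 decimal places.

Reading degrees in the order [0, 1, 2, 3] gives [2, 1, 2, 1]; set D = diag(2, 1, 2, 1) and form L = D - A. Since every row of L sums to 0, the all-ones vector is in the kernel and 0 is an eigenvalue. The single zero eigenvalue shows the graph is connected. By the matrix-tree theorem the graph has (1/4) * product of the nonzero eigenvalues = 1 spanning tree.

[0, 0.5858, 2, 3.4142]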